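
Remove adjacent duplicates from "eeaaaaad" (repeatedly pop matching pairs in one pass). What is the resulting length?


Input: eeaaaaad
Stack-based adjacent duplicate removal:
  Read 'e': push. Stack: e
  Read 'e': matches stack top 'e' => pop. Stack: (empty)
  Read 'a': push. Stack: a
  Read 'a': matches stack top 'a' => pop. Stack: (empty)
  Read 'a': push. Stack: a
  Read 'a': matches stack top 'a' => pop. Stack: (empty)
  Read 'a': push. Stack: a
  Read 'd': push. Stack: ad
Final stack: "ad" (length 2)

2


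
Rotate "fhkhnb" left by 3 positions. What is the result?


Input: "fhkhnb", rotate left by 3
First 3 characters: "fhk"
Remaining characters: "hnb"
Concatenate remaining + first: "hnb" + "fhk" = "hnbfhk"

hnbfhk


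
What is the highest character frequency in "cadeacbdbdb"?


Input: cadeacbdbdb
Character counts:
  'a': 2
  'b': 3
  'c': 2
  'd': 3
  'e': 1
Maximum frequency: 3

3


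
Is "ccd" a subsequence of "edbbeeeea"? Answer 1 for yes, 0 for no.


Check if "ccd" is a subsequence of "edbbeeeea"
Greedy scan:
  Position 0 ('e'): no match needed
  Position 1 ('d'): no match needed
  Position 2 ('b'): no match needed
  Position 3 ('b'): no match needed
  Position 4 ('e'): no match needed
  Position 5 ('e'): no match needed
  Position 6 ('e'): no match needed
  Position 7 ('e'): no match needed
  Position 8 ('a'): no match needed
Only matched 0/3 characters => not a subsequence

0


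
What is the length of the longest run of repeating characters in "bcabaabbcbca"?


Input: "bcabaabbcbca"
Scanning for longest run:
  Position 1 ('c'): new char, reset run to 1
  Position 2 ('a'): new char, reset run to 1
  Position 3 ('b'): new char, reset run to 1
  Position 4 ('a'): new char, reset run to 1
  Position 5 ('a'): continues run of 'a', length=2
  Position 6 ('b'): new char, reset run to 1
  Position 7 ('b'): continues run of 'b', length=2
  Position 8 ('c'): new char, reset run to 1
  Position 9 ('b'): new char, reset run to 1
  Position 10 ('c'): new char, reset run to 1
  Position 11 ('a'): new char, reset run to 1
Longest run: 'a' with length 2

2


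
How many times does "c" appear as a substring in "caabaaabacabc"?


Searching for "c" in "caabaaabacabc"
Scanning each position:
  Position 0: "c" => MATCH
  Position 1: "a" => no
  Position 2: "a" => no
  Position 3: "b" => no
  Position 4: "a" => no
  Position 5: "a" => no
  Position 6: "a" => no
  Position 7: "b" => no
  Position 8: "a" => no
  Position 9: "c" => MATCH
  Position 10: "a" => no
  Position 11: "b" => no
  Position 12: "c" => MATCH
Total occurrences: 3

3


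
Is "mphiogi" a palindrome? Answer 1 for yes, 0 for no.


Input: mphiogi
Reversed: igoihpm
  Compare pos 0 ('m') with pos 6 ('i'): MISMATCH
  Compare pos 1 ('p') with pos 5 ('g'): MISMATCH
  Compare pos 2 ('h') with pos 4 ('o'): MISMATCH
Result: not a palindrome

0


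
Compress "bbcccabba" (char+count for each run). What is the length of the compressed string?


Input: bbcccabba
Runs:
  'b' x 2 => "b2"
  'c' x 3 => "c3"
  'a' x 1 => "a1"
  'b' x 2 => "b2"
  'a' x 1 => "a1"
Compressed: "b2c3a1b2a1"
Compressed length: 10

10


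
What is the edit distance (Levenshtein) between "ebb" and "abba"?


Computing edit distance: "ebb" -> "abba"
DP table:
           a    b    b    a
      0    1    2    3    4
  e   1    1    2    3    4
  b   2    2    1    2    3
  b   3    3    2    1    2
Edit distance = dp[3][4] = 2

2


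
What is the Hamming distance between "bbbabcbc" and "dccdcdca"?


Comparing "bbbabcbc" and "dccdcdca" position by position:
  Position 0: 'b' vs 'd' => differ
  Position 1: 'b' vs 'c' => differ
  Position 2: 'b' vs 'c' => differ
  Position 3: 'a' vs 'd' => differ
  Position 4: 'b' vs 'c' => differ
  Position 5: 'c' vs 'd' => differ
  Position 6: 'b' vs 'c' => differ
  Position 7: 'c' vs 'a' => differ
Total differences (Hamming distance): 8

8


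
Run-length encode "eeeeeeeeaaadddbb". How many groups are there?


Input: eeeeeeeeaaadddbb
Scanning for consecutive runs:
  Group 1: 'e' x 8 (positions 0-7)
  Group 2: 'a' x 3 (positions 8-10)
  Group 3: 'd' x 3 (positions 11-13)
  Group 4: 'b' x 2 (positions 14-15)
Total groups: 4

4


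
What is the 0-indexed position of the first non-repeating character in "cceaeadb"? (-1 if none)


Input: cceaeadb
Character frequencies:
  'a': 2
  'b': 1
  'c': 2
  'd': 1
  'e': 2
Scanning left to right for freq == 1:
  Position 0 ('c'): freq=2, skip
  Position 1 ('c'): freq=2, skip
  Position 2 ('e'): freq=2, skip
  Position 3 ('a'): freq=2, skip
  Position 4 ('e'): freq=2, skip
  Position 5 ('a'): freq=2, skip
  Position 6 ('d'): unique! => answer = 6

6


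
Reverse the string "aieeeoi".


Input: aieeeoi
Reading characters right to left:
  Position 6: 'i'
  Position 5: 'o'
  Position 4: 'e'
  Position 3: 'e'
  Position 2: 'e'
  Position 1: 'i'
  Position 0: 'a'
Reversed: ioeeeia

ioeeeia


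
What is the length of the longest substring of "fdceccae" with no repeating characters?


Input: "fdceccae"
Sliding window (track last position of each char):
  Position 0 ('f'): window [0,0] length 1 -- new best
  Position 1 ('d'): window [0,1] length 2 -- new best
  Position 2 ('c'): window [0,2] length 3 -- new best
  Position 3 ('e'): window [0,3] length 4 -- new best
  Position 4 ('c'): repeat (last at 2), move window start to 3
  Position 4 ('c'): window [3,4] length 2
  Position 5 ('c'): repeat (last at 4), move window start to 5
  Position 5 ('c'): window [5,5] length 1
  Position 6 ('a'): window [5,6] length 2
  Position 7 ('e'): window [5,7] length 3
Longest substring with no repeats: "fdce" with length 4

4


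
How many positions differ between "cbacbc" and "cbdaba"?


Comparing "cbacbc" and "cbdaba" position by position:
  Position 0: 'c' vs 'c' => same
  Position 1: 'b' vs 'b' => same
  Position 2: 'a' vs 'd' => DIFFER
  Position 3: 'c' vs 'a' => DIFFER
  Position 4: 'b' vs 'b' => same
  Position 5: 'c' vs 'a' => DIFFER
Positions that differ: 3

3


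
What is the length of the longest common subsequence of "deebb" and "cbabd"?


LCS of "deebb" and "cbabd"
DP table:
           c    b    a    b    d
      0    0    0    0    0    0
  d   0    0    0    0    0    1
  e   0    0    0    0    0    1
  e   0    0    0    0    0    1
  b   0    0    1    1    1    1
  b   0    0    1    1    2    2
LCS length = dp[5][5] = 2

2


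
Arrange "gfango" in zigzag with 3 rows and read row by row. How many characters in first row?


Zigzag "gfango" into 3 rows:
Placing characters:
  'g' => row 0
  'f' => row 1
  'a' => row 2
  'n' => row 1
  'g' => row 0
  'o' => row 1
Rows:
  Row 0: "gg"
  Row 1: "fno"
  Row 2: "a"
First row length: 2

2


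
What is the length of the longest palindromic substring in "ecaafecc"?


Input: "ecaafecc"
Checking substrings for palindromes:
  [2:4] "aa" (len 2) => palindrome
  [6:8] "cc" (len 2) => palindrome
Longest palindromic substring: "aa" with length 2

2


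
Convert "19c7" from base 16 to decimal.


Input: "19c7" in base 16
Positional expansion:
  Digit '1' (value 1) x 16^3 = 4096
  Digit '9' (value 9) x 16^2 = 2304
  Digit 'c' (value 12) x 16^1 = 192
  Digit '7' (value 7) x 16^0 = 7
Sum = 6599

6599


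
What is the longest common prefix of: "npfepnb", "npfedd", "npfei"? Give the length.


Words: npfepnb, npfedd, npfei
  Position 0: all 'n' => match
  Position 1: all 'p' => match
  Position 2: all 'f' => match
  Position 3: all 'e' => match
  Position 4: ('p', 'd', 'i') => mismatch, stop
LCP = "npfe" (length 4)

4


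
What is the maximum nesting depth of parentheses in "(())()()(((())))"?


Input: "(())()()(((())))"
Tracking depth:
  Position 0 '(': depth becomes 1
  Position 1 '(': depth becomes 2
  Position 2 ')': depth becomes 1
  Position 3 ')': depth becomes 0
  Position 4 '(': depth becomes 1
  Position 5 ')': depth becomes 0
  Position 6 '(': depth becomes 1
  Position 7 ')': depth becomes 0
  Position 8 '(': depth becomes 1
  Position 9 '(': depth becomes 2
  Position 10 '(': depth becomes 3
  Position 11 '(': depth becomes 4
  Position 12 ')': depth becomes 3
  Position 13 ')': depth becomes 2
  Position 14 ')': depth becomes 1
  Position 15 ')': depth becomes 0
Maximum depth reached: 4

4


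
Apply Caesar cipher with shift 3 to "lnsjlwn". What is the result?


Caesar cipher: shift "lnsjlwn" by 3
  'l' (pos 11) + 3 = pos 14 = 'o'
  'n' (pos 13) + 3 = pos 16 = 'q'
  's' (pos 18) + 3 = pos 21 = 'v'
  'j' (pos 9) + 3 = pos 12 = 'm'
  'l' (pos 11) + 3 = pos 14 = 'o'
  'w' (pos 22) + 3 = pos 25 = 'z'
  'n' (pos 13) + 3 = pos 16 = 'q'
Result: oqvmozq

oqvmozq


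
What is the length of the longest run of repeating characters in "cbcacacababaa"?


Input: "cbcacacababaa"
Scanning for longest run:
  Position 1 ('b'): new char, reset run to 1
  Position 2 ('c'): new char, reset run to 1
  Position 3 ('a'): new char, reset run to 1
  Position 4 ('c'): new char, reset run to 1
  Position 5 ('a'): new char, reset run to 1
  Position 6 ('c'): new char, reset run to 1
  Position 7 ('a'): new char, reset run to 1
  Position 8 ('b'): new char, reset run to 1
  Position 9 ('a'): new char, reset run to 1
  Position 10 ('b'): new char, reset run to 1
  Position 11 ('a'): new char, reset run to 1
  Position 12 ('a'): continues run of 'a', length=2
Longest run: 'a' with length 2

2


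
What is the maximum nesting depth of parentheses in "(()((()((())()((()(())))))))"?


Input: "(()((()((())()((()(())))))))"
Tracking depth:
  Position 0 '(': depth becomes 1
  Position 1 '(': depth becomes 2
  Position 2 ')': depth becomes 1
  Position 3 '(': depth becomes 2
  Position 4 '(': depth becomes 3
  Position 5 '(': depth becomes 4
  Position 6 ')': depth becomes 3
  Position 7 '(': depth becomes 4
  Position 8 '(': depth becomes 5
  Position 9 '(': depth becomes 6
  Position 10 ')': depth becomes 5
  Position 11 ')': depth becomes 4
  Position 12 '(': depth becomes 5
  Position 13 ')': depth becomes 4
  Position 14 '(': depth becomes 5
  Position 15 '(': depth becomes 6
  Position 16 '(': depth becomes 7
  Position 17 ')': depth becomes 6
  Position 18 '(': depth becomes 7
  Position 19 '(': depth becomes 8
  Position 20 ')': depth becomes 7
  Position 21 ')': depth becomes 6
  Position 22 ')': depth becomes 5
  Position 23 ')': depth becomes 4
  Position 24 ')': depth becomes 3
  Position 25 ')': depth becomes 2
  Position 26 ')': depth becomes 1
  Position 27 ')': depth becomes 0
Maximum depth reached: 8

8


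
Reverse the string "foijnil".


Input: foijnil
Reading characters right to left:
  Position 6: 'l'
  Position 5: 'i'
  Position 4: 'n'
  Position 3: 'j'
  Position 2: 'i'
  Position 1: 'o'
  Position 0: 'f'
Reversed: linjiof

linjiof


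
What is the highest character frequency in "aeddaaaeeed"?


Input: aeddaaaeeed
Character counts:
  'a': 4
  'd': 3
  'e': 4
Maximum frequency: 4

4


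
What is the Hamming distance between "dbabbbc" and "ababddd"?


Comparing "dbabbbc" and "ababddd" position by position:
  Position 0: 'd' vs 'a' => differ
  Position 1: 'b' vs 'b' => same
  Position 2: 'a' vs 'a' => same
  Position 3: 'b' vs 'b' => same
  Position 4: 'b' vs 'd' => differ
  Position 5: 'b' vs 'd' => differ
  Position 6: 'c' vs 'd' => differ
Total differences (Hamming distance): 4

4


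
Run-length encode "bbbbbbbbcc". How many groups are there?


Input: bbbbbbbbcc
Scanning for consecutive runs:
  Group 1: 'b' x 8 (positions 0-7)
  Group 2: 'c' x 2 (positions 8-9)
Total groups: 2

2


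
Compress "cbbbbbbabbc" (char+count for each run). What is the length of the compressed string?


Input: cbbbbbbabbc
Runs:
  'c' x 1 => "c1"
  'b' x 6 => "b6"
  'a' x 1 => "a1"
  'b' x 2 => "b2"
  'c' x 1 => "c1"
Compressed: "c1b6a1b2c1"
Compressed length: 10

10


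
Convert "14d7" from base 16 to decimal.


Input: "14d7" in base 16
Positional expansion:
  Digit '1' (value 1) x 16^3 = 4096
  Digit '4' (value 4) x 16^2 = 1024
  Digit 'd' (value 13) x 16^1 = 208
  Digit '7' (value 7) x 16^0 = 7
Sum = 5335

5335


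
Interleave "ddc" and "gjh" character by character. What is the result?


Interleaving "ddc" and "gjh":
  Position 0: 'd' from first, 'g' from second => "dg"
  Position 1: 'd' from first, 'j' from second => "dj"
  Position 2: 'c' from first, 'h' from second => "ch"
Result: dgdjch

dgdjch


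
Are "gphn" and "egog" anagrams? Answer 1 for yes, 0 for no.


Strings: "gphn", "egog"
Sorted first:  ghnp
Sorted second: eggo
Differ at position 0: 'g' vs 'e' => not anagrams

0


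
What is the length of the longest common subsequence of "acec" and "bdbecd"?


LCS of "acec" and "bdbecd"
DP table:
           b    d    b    e    c    d
      0    0    0    0    0    0    0
  a   0    0    0    0    0    0    0
  c   0    0    0    0    0    1    1
  e   0    0    0    0    1    1    1
  c   0    0    0    0    1    2    2
LCS length = dp[4][6] = 2

2


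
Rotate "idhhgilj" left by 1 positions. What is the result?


Input: "idhhgilj", rotate left by 1
First 1 characters: "i"
Remaining characters: "dhhgilj"
Concatenate remaining + first: "dhhgilj" + "i" = "dhhgilji"

dhhgilji


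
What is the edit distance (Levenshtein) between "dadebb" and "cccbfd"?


Computing edit distance: "dadebb" -> "cccbfd"
DP table:
           c    c    c    b    f    d
      0    1    2    3    4    5    6
  d   1    1    2    3    4    5    5
  a   2    2    2    3    4    5    6
  d   3    3    3    3    4    5    5
  e   4    4    4    4    4    5    6
  b   5    5    5    5    4    5    6
  b   6    6    6    6    5    5    6
Edit distance = dp[6][6] = 6

6


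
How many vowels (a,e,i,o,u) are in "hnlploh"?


Input: hnlploh
Checking each character:
  'h' at position 0: consonant
  'n' at position 1: consonant
  'l' at position 2: consonant
  'p' at position 3: consonant
  'l' at position 4: consonant
  'o' at position 5: vowel (running total: 1)
  'h' at position 6: consonant
Total vowels: 1

1


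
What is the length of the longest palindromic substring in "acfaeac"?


Input: "acfaeac"
Checking substrings for palindromes:
  [3:6] "aea" (len 3) => palindrome
Longest palindromic substring: "aea" with length 3

3


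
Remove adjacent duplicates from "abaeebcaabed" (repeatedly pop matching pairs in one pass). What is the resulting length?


Input: abaeebcaabed
Stack-based adjacent duplicate removal:
  Read 'a': push. Stack: a
  Read 'b': push. Stack: ab
  Read 'a': push. Stack: aba
  Read 'e': push. Stack: abae
  Read 'e': matches stack top 'e' => pop. Stack: aba
  Read 'b': push. Stack: abab
  Read 'c': push. Stack: ababc
  Read 'a': push. Stack: ababca
  Read 'a': matches stack top 'a' => pop. Stack: ababc
  Read 'b': push. Stack: ababcb
  Read 'e': push. Stack: ababcbe
  Read 'd': push. Stack: ababcbed
Final stack: "ababcbed" (length 8)

8


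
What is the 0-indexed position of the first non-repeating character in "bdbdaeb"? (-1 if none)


Input: bdbdaeb
Character frequencies:
  'a': 1
  'b': 3
  'd': 2
  'e': 1
Scanning left to right for freq == 1:
  Position 0 ('b'): freq=3, skip
  Position 1 ('d'): freq=2, skip
  Position 2 ('b'): freq=3, skip
  Position 3 ('d'): freq=2, skip
  Position 4 ('a'): unique! => answer = 4

4


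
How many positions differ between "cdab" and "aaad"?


Comparing "cdab" and "aaad" position by position:
  Position 0: 'c' vs 'a' => DIFFER
  Position 1: 'd' vs 'a' => DIFFER
  Position 2: 'a' vs 'a' => same
  Position 3: 'b' vs 'd' => DIFFER
Positions that differ: 3

3


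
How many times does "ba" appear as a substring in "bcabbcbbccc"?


Searching for "ba" in "bcabbcbbccc"
Scanning each position:
  Position 0: "bc" => no
  Position 1: "ca" => no
  Position 2: "ab" => no
  Position 3: "bb" => no
  Position 4: "bc" => no
  Position 5: "cb" => no
  Position 6: "bb" => no
  Position 7: "bc" => no
  Position 8: "cc" => no
  Position 9: "cc" => no
Total occurrences: 0

0


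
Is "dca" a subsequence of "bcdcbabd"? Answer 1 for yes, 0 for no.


Check if "dca" is a subsequence of "bcdcbabd"
Greedy scan:
  Position 0 ('b'): no match needed
  Position 1 ('c'): no match needed
  Position 2 ('d'): matches sub[0] = 'd'
  Position 3 ('c'): matches sub[1] = 'c'
  Position 4 ('b'): no match needed
  Position 5 ('a'): matches sub[2] = 'a'
  Position 6 ('b'): no match needed
  Position 7 ('d'): no match needed
All 3 characters matched => is a subsequence

1


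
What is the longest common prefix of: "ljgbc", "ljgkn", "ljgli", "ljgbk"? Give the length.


Words: ljgbc, ljgkn, ljgli, ljgbk
  Position 0: all 'l' => match
  Position 1: all 'j' => match
  Position 2: all 'g' => match
  Position 3: ('b', 'k', 'l', 'b') => mismatch, stop
LCP = "ljg" (length 3)

3


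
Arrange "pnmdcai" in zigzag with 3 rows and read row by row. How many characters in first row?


Zigzag "pnmdcai" into 3 rows:
Placing characters:
  'p' => row 0
  'n' => row 1
  'm' => row 2
  'd' => row 1
  'c' => row 0
  'a' => row 1
  'i' => row 2
Rows:
  Row 0: "pc"
  Row 1: "nda"
  Row 2: "mi"
First row length: 2

2


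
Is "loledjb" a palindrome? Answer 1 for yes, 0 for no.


Input: loledjb
Reversed: bjdelol
  Compare pos 0 ('l') with pos 6 ('b'): MISMATCH
  Compare pos 1 ('o') with pos 5 ('j'): MISMATCH
  Compare pos 2 ('l') with pos 4 ('d'): MISMATCH
Result: not a palindrome

0


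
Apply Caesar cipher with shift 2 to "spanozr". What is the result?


Caesar cipher: shift "spanozr" by 2
  's' (pos 18) + 2 = pos 20 = 'u'
  'p' (pos 15) + 2 = pos 17 = 'r'
  'a' (pos 0) + 2 = pos 2 = 'c'
  'n' (pos 13) + 2 = pos 15 = 'p'
  'o' (pos 14) + 2 = pos 16 = 'q'
  'z' (pos 25) + 2 = pos 1 = 'b'
  'r' (pos 17) + 2 = pos 19 = 't'
Result: urcpqbt

urcpqbt


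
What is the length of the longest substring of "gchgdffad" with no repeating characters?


Input: "gchgdffad"
Sliding window (track last position of each char):
  Position 0 ('g'): window [0,0] length 1 -- new best
  Position 1 ('c'): window [0,1] length 2 -- new best
  Position 2 ('h'): window [0,2] length 3 -- new best
  Position 3 ('g'): repeat (last at 0), move window start to 1
  Position 3 ('g'): window [1,3] length 3
  Position 4 ('d'): window [1,4] length 4 -- new best
  Position 5 ('f'): window [1,5] length 5 -- new best
  Position 6 ('f'): repeat (last at 5), move window start to 6
  Position 6 ('f'): window [6,6] length 1
  Position 7 ('a'): window [6,7] length 2
  Position 8 ('d'): window [6,8] length 3
Longest substring with no repeats: "chgdf" with length 5

5


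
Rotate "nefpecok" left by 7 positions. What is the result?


Input: "nefpecok", rotate left by 7
First 7 characters: "nefpeco"
Remaining characters: "k"
Concatenate remaining + first: "k" + "nefpeco" = "knefpeco"

knefpeco


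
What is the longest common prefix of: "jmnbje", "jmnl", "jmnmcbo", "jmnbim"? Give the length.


Words: jmnbje, jmnl, jmnmcbo, jmnbim
  Position 0: all 'j' => match
  Position 1: all 'm' => match
  Position 2: all 'n' => match
  Position 3: ('b', 'l', 'm', 'b') => mismatch, stop
LCP = "jmn" (length 3)

3


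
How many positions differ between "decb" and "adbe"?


Comparing "decb" and "adbe" position by position:
  Position 0: 'd' vs 'a' => DIFFER
  Position 1: 'e' vs 'd' => DIFFER
  Position 2: 'c' vs 'b' => DIFFER
  Position 3: 'b' vs 'e' => DIFFER
Positions that differ: 4

4


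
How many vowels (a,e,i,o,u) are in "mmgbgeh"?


Input: mmgbgeh
Checking each character:
  'm' at position 0: consonant
  'm' at position 1: consonant
  'g' at position 2: consonant
  'b' at position 3: consonant
  'g' at position 4: consonant
  'e' at position 5: vowel (running total: 1)
  'h' at position 6: consonant
Total vowels: 1

1


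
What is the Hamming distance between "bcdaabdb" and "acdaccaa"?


Comparing "bcdaabdb" and "acdaccaa" position by position:
  Position 0: 'b' vs 'a' => differ
  Position 1: 'c' vs 'c' => same
  Position 2: 'd' vs 'd' => same
  Position 3: 'a' vs 'a' => same
  Position 4: 'a' vs 'c' => differ
  Position 5: 'b' vs 'c' => differ
  Position 6: 'd' vs 'a' => differ
  Position 7: 'b' vs 'a' => differ
Total differences (Hamming distance): 5

5


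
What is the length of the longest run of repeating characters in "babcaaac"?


Input: "babcaaac"
Scanning for longest run:
  Position 1 ('a'): new char, reset run to 1
  Position 2 ('b'): new char, reset run to 1
  Position 3 ('c'): new char, reset run to 1
  Position 4 ('a'): new char, reset run to 1
  Position 5 ('a'): continues run of 'a', length=2
  Position 6 ('a'): continues run of 'a', length=3
  Position 7 ('c'): new char, reset run to 1
Longest run: 'a' with length 3

3


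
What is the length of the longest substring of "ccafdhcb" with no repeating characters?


Input: "ccafdhcb"
Sliding window (track last position of each char):
  Position 0 ('c'): window [0,0] length 1 -- new best
  Position 1 ('c'): repeat (last at 0), move window start to 1
  Position 1 ('c'): window [1,1] length 1
  Position 2 ('a'): window [1,2] length 2 -- new best
  Position 3 ('f'): window [1,3] length 3 -- new best
  Position 4 ('d'): window [1,4] length 4 -- new best
  Position 5 ('h'): window [1,5] length 5 -- new best
  Position 6 ('c'): repeat (last at 1), move window start to 2
  Position 6 ('c'): window [2,6] length 5
  Position 7 ('b'): window [2,7] length 6 -- new best
Longest substring with no repeats: "afdhcb" with length 6

6


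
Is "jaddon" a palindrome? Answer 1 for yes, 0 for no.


Input: jaddon
Reversed: noddaj
  Compare pos 0 ('j') with pos 5 ('n'): MISMATCH
  Compare pos 1 ('a') with pos 4 ('o'): MISMATCH
  Compare pos 2 ('d') with pos 3 ('d'): match
Result: not a palindrome

0


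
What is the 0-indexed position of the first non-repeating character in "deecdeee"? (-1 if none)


Input: deecdeee
Character frequencies:
  'c': 1
  'd': 2
  'e': 5
Scanning left to right for freq == 1:
  Position 0 ('d'): freq=2, skip
  Position 1 ('e'): freq=5, skip
  Position 2 ('e'): freq=5, skip
  Position 3 ('c'): unique! => answer = 3

3


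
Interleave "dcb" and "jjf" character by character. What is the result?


Interleaving "dcb" and "jjf":
  Position 0: 'd' from first, 'j' from second => "dj"
  Position 1: 'c' from first, 'j' from second => "cj"
  Position 2: 'b' from first, 'f' from second => "bf"
Result: djcjbf

djcjbf


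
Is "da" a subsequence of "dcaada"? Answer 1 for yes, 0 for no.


Check if "da" is a subsequence of "dcaada"
Greedy scan:
  Position 0 ('d'): matches sub[0] = 'd'
  Position 1 ('c'): no match needed
  Position 2 ('a'): matches sub[1] = 'a'
  Position 3 ('a'): no match needed
  Position 4 ('d'): no match needed
  Position 5 ('a'): no match needed
All 2 characters matched => is a subsequence

1


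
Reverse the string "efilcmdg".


Input: efilcmdg
Reading characters right to left:
  Position 7: 'g'
  Position 6: 'd'
  Position 5: 'm'
  Position 4: 'c'
  Position 3: 'l'
  Position 2: 'i'
  Position 1: 'f'
  Position 0: 'e'
Reversed: gdmclife

gdmclife


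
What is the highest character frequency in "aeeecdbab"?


Input: aeeecdbab
Character counts:
  'a': 2
  'b': 2
  'c': 1
  'd': 1
  'e': 3
Maximum frequency: 3

3


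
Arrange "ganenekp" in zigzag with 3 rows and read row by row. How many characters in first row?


Zigzag "ganenekp" into 3 rows:
Placing characters:
  'g' => row 0
  'a' => row 1
  'n' => row 2
  'e' => row 1
  'n' => row 0
  'e' => row 1
  'k' => row 2
  'p' => row 1
Rows:
  Row 0: "gn"
  Row 1: "aeep"
  Row 2: "nk"
First row length: 2

2


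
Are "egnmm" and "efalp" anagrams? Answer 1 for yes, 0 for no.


Strings: "egnmm", "efalp"
Sorted first:  egmmn
Sorted second: aeflp
Differ at position 0: 'e' vs 'a' => not anagrams

0


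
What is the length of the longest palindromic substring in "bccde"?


Input: "bccde"
Checking substrings for palindromes:
  [1:3] "cc" (len 2) => palindrome
Longest palindromic substring: "cc" with length 2

2


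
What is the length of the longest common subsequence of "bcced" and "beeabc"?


LCS of "bcced" and "beeabc"
DP table:
           b    e    e    a    b    c
      0    0    0    0    0    0    0
  b   0    1    1    1    1    1    1
  c   0    1    1    1    1    1    2
  c   0    1    1    1    1    1    2
  e   0    1    2    2    2    2    2
  d   0    1    2    2    2    2    2
LCS length = dp[5][6] = 2

2


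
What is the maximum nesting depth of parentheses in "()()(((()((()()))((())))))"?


Input: "()()(((()((()()))((())))))"
Tracking depth:
  Position 0 '(': depth becomes 1
  Position 1 ')': depth becomes 0
  Position 2 '(': depth becomes 1
  Position 3 ')': depth becomes 0
  Position 4 '(': depth becomes 1
  Position 5 '(': depth becomes 2
  Position 6 '(': depth becomes 3
  Position 7 '(': depth becomes 4
  Position 8 ')': depth becomes 3
  Position 9 '(': depth becomes 4
  Position 10 '(': depth becomes 5
  Position 11 '(': depth becomes 6
  Position 12 ')': depth becomes 5
  Position 13 '(': depth becomes 6
  Position 14 ')': depth becomes 5
  Position 15 ')': depth becomes 4
  Position 16 ')': depth becomes 3
  Position 17 '(': depth becomes 4
  Position 18 '(': depth becomes 5
  Position 19 '(': depth becomes 6
  Position 20 ')': depth becomes 5
  Position 21 ')': depth becomes 4
  Position 22 ')': depth becomes 3
  Position 23 ')': depth becomes 2
  Position 24 ')': depth becomes 1
  Position 25 ')': depth becomes 0
Maximum depth reached: 6

6


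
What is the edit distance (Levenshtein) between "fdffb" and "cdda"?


Computing edit distance: "fdffb" -> "cdda"
DP table:
           c    d    d    a
      0    1    2    3    4
  f   1    1    2    3    4
  d   2    2    1    2    3
  f   3    3    2    2    3
  f   4    4    3    3    3
  b   5    5    4    4    4
Edit distance = dp[5][4] = 4

4


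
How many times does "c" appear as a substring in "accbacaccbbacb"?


Searching for "c" in "accbacaccbbacb"
Scanning each position:
  Position 0: "a" => no
  Position 1: "c" => MATCH
  Position 2: "c" => MATCH
  Position 3: "b" => no
  Position 4: "a" => no
  Position 5: "c" => MATCH
  Position 6: "a" => no
  Position 7: "c" => MATCH
  Position 8: "c" => MATCH
  Position 9: "b" => no
  Position 10: "b" => no
  Position 11: "a" => no
  Position 12: "c" => MATCH
  Position 13: "b" => no
Total occurrences: 6

6


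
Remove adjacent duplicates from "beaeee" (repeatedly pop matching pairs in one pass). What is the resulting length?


Input: beaeee
Stack-based adjacent duplicate removal:
  Read 'b': push. Stack: b
  Read 'e': push. Stack: be
  Read 'a': push. Stack: bea
  Read 'e': push. Stack: beae
  Read 'e': matches stack top 'e' => pop. Stack: bea
  Read 'e': push. Stack: beae
Final stack: "beae" (length 4)

4


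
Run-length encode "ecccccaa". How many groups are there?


Input: ecccccaa
Scanning for consecutive runs:
  Group 1: 'e' x 1 (positions 0-0)
  Group 2: 'c' x 5 (positions 1-5)
  Group 3: 'a' x 2 (positions 6-7)
Total groups: 3

3


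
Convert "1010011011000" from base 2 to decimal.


Input: "1010011011000" in base 2
Positional expansion:
  Digit '1' (value 1) x 2^12 = 4096
  Digit '0' (value 0) x 2^11 = 0
  Digit '1' (value 1) x 2^10 = 1024
  Digit '0' (value 0) x 2^9 = 0
  Digit '0' (value 0) x 2^8 = 0
  Digit '1' (value 1) x 2^7 = 128
  Digit '1' (value 1) x 2^6 = 64
  Digit '0' (value 0) x 2^5 = 0
  Digit '1' (value 1) x 2^4 = 16
  Digit '1' (value 1) x 2^3 = 8
  Digit '0' (value 0) x 2^2 = 0
  Digit '0' (value 0) x 2^1 = 0
  Digit '0' (value 0) x 2^0 = 0
Sum = 5336

5336


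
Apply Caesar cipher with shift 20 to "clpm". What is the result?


Caesar cipher: shift "clpm" by 20
  'c' (pos 2) + 20 = pos 22 = 'w'
  'l' (pos 11) + 20 = pos 5 = 'f'
  'p' (pos 15) + 20 = pos 9 = 'j'
  'm' (pos 12) + 20 = pos 6 = 'g'
Result: wfjg

wfjg


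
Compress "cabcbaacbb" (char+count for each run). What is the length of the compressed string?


Input: cabcbaacbb
Runs:
  'c' x 1 => "c1"
  'a' x 1 => "a1"
  'b' x 1 => "b1"
  'c' x 1 => "c1"
  'b' x 1 => "b1"
  'a' x 2 => "a2"
  'c' x 1 => "c1"
  'b' x 2 => "b2"
Compressed: "c1a1b1c1b1a2c1b2"
Compressed length: 16

16


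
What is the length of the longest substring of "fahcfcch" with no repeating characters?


Input: "fahcfcch"
Sliding window (track last position of each char):
  Position 0 ('f'): window [0,0] length 1 -- new best
  Position 1 ('a'): window [0,1] length 2 -- new best
  Position 2 ('h'): window [0,2] length 3 -- new best
  Position 3 ('c'): window [0,3] length 4 -- new best
  Position 4 ('f'): repeat (last at 0), move window start to 1
  Position 4 ('f'): window [1,4] length 4
  Position 5 ('c'): repeat (last at 3), move window start to 4
  Position 5 ('c'): window [4,5] length 2
  Position 6 ('c'): repeat (last at 5), move window start to 6
  Position 6 ('c'): window [6,6] length 1
  Position 7 ('h'): window [6,7] length 2
Longest substring with no repeats: "fahc" with length 4

4


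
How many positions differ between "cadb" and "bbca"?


Comparing "cadb" and "bbca" position by position:
  Position 0: 'c' vs 'b' => DIFFER
  Position 1: 'a' vs 'b' => DIFFER
  Position 2: 'd' vs 'c' => DIFFER
  Position 3: 'b' vs 'a' => DIFFER
Positions that differ: 4

4


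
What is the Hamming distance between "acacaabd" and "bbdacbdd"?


Comparing "acacaabd" and "bbdacbdd" position by position:
  Position 0: 'a' vs 'b' => differ
  Position 1: 'c' vs 'b' => differ
  Position 2: 'a' vs 'd' => differ
  Position 3: 'c' vs 'a' => differ
  Position 4: 'a' vs 'c' => differ
  Position 5: 'a' vs 'b' => differ
  Position 6: 'b' vs 'd' => differ
  Position 7: 'd' vs 'd' => same
Total differences (Hamming distance): 7

7


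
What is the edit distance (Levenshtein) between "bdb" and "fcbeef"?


Computing edit distance: "bdb" -> "fcbeef"
DP table:
           f    c    b    e    e    f
      0    1    2    3    4    5    6
  b   1    1    2    2    3    4    5
  d   2    2    2    3    3    4    5
  b   3    3    3    2    3    4    5
Edit distance = dp[3][6] = 5

5


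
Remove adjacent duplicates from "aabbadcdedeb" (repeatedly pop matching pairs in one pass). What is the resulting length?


Input: aabbadcdedeb
Stack-based adjacent duplicate removal:
  Read 'a': push. Stack: a
  Read 'a': matches stack top 'a' => pop. Stack: (empty)
  Read 'b': push. Stack: b
  Read 'b': matches stack top 'b' => pop. Stack: (empty)
  Read 'a': push. Stack: a
  Read 'd': push. Stack: ad
  Read 'c': push. Stack: adc
  Read 'd': push. Stack: adcd
  Read 'e': push. Stack: adcde
  Read 'd': push. Stack: adcded
  Read 'e': push. Stack: adcdede
  Read 'b': push. Stack: adcdedeb
Final stack: "adcdedeb" (length 8)

8


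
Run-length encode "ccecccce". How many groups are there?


Input: ccecccce
Scanning for consecutive runs:
  Group 1: 'c' x 2 (positions 0-1)
  Group 2: 'e' x 1 (positions 2-2)
  Group 3: 'c' x 4 (positions 3-6)
  Group 4: 'e' x 1 (positions 7-7)
Total groups: 4

4


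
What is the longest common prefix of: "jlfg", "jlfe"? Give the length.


Words: jlfg, jlfe
  Position 0: all 'j' => match
  Position 1: all 'l' => match
  Position 2: all 'f' => match
  Position 3: ('g', 'e') => mismatch, stop
LCP = "jlf" (length 3)

3


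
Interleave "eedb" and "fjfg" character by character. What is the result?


Interleaving "eedb" and "fjfg":
  Position 0: 'e' from first, 'f' from second => "ef"
  Position 1: 'e' from first, 'j' from second => "ej"
  Position 2: 'd' from first, 'f' from second => "df"
  Position 3: 'b' from first, 'g' from second => "bg"
Result: efejdfbg

efejdfbg


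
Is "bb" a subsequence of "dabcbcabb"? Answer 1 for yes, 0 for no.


Check if "bb" is a subsequence of "dabcbcabb"
Greedy scan:
  Position 0 ('d'): no match needed
  Position 1 ('a'): no match needed
  Position 2 ('b'): matches sub[0] = 'b'
  Position 3 ('c'): no match needed
  Position 4 ('b'): matches sub[1] = 'b'
  Position 5 ('c'): no match needed
  Position 6 ('a'): no match needed
  Position 7 ('b'): no match needed
  Position 8 ('b'): no match needed
All 2 characters matched => is a subsequence

1


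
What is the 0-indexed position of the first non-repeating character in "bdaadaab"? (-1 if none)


Input: bdaadaab
Character frequencies:
  'a': 4
  'b': 2
  'd': 2
Scanning left to right for freq == 1:
  Position 0 ('b'): freq=2, skip
  Position 1 ('d'): freq=2, skip
  Position 2 ('a'): freq=4, skip
  Position 3 ('a'): freq=4, skip
  Position 4 ('d'): freq=2, skip
  Position 5 ('a'): freq=4, skip
  Position 6 ('a'): freq=4, skip
  Position 7 ('b'): freq=2, skip
  No unique character found => answer = -1

-1


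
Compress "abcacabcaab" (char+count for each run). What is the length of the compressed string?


Input: abcacabcaab
Runs:
  'a' x 1 => "a1"
  'b' x 1 => "b1"
  'c' x 1 => "c1"
  'a' x 1 => "a1"
  'c' x 1 => "c1"
  'a' x 1 => "a1"
  'b' x 1 => "b1"
  'c' x 1 => "c1"
  'a' x 2 => "a2"
  'b' x 1 => "b1"
Compressed: "a1b1c1a1c1a1b1c1a2b1"
Compressed length: 20

20


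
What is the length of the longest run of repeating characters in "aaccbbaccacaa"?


Input: "aaccbbaccacaa"
Scanning for longest run:
  Position 1 ('a'): continues run of 'a', length=2
  Position 2 ('c'): new char, reset run to 1
  Position 3 ('c'): continues run of 'c', length=2
  Position 4 ('b'): new char, reset run to 1
  Position 5 ('b'): continues run of 'b', length=2
  Position 6 ('a'): new char, reset run to 1
  Position 7 ('c'): new char, reset run to 1
  Position 8 ('c'): continues run of 'c', length=2
  Position 9 ('a'): new char, reset run to 1
  Position 10 ('c'): new char, reset run to 1
  Position 11 ('a'): new char, reset run to 1
  Position 12 ('a'): continues run of 'a', length=2
Longest run: 'a' with length 2

2


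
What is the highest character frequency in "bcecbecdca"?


Input: bcecbecdca
Character counts:
  'a': 1
  'b': 2
  'c': 4
  'd': 1
  'e': 2
Maximum frequency: 4

4


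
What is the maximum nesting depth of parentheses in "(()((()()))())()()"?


Input: "(()((()()))())()()"
Tracking depth:
  Position 0 '(': depth becomes 1
  Position 1 '(': depth becomes 2
  Position 2 ')': depth becomes 1
  Position 3 '(': depth becomes 2
  Position 4 '(': depth becomes 3
  Position 5 '(': depth becomes 4
  Position 6 ')': depth becomes 3
  Position 7 '(': depth becomes 4
  Position 8 ')': depth becomes 3
  Position 9 ')': depth becomes 2
  Position 10 ')': depth becomes 1
  Position 11 '(': depth becomes 2
  Position 12 ')': depth becomes 1
  Position 13 ')': depth becomes 0
  Position 14 '(': depth becomes 1
  Position 15 ')': depth becomes 0
  Position 16 '(': depth becomes 1
  Position 17 ')': depth becomes 0
Maximum depth reached: 4

4


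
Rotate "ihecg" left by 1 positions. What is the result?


Input: "ihecg", rotate left by 1
First 1 characters: "i"
Remaining characters: "hecg"
Concatenate remaining + first: "hecg" + "i" = "hecgi"

hecgi


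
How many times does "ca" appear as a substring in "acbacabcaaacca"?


Searching for "ca" in "acbacabcaaacca"
Scanning each position:
  Position 0: "ac" => no
  Position 1: "cb" => no
  Position 2: "ba" => no
  Position 3: "ac" => no
  Position 4: "ca" => MATCH
  Position 5: "ab" => no
  Position 6: "bc" => no
  Position 7: "ca" => MATCH
  Position 8: "aa" => no
  Position 9: "aa" => no
  Position 10: "ac" => no
  Position 11: "cc" => no
  Position 12: "ca" => MATCH
Total occurrences: 3

3


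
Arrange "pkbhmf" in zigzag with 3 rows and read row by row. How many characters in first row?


Zigzag "pkbhmf" into 3 rows:
Placing characters:
  'p' => row 0
  'k' => row 1
  'b' => row 2
  'h' => row 1
  'm' => row 0
  'f' => row 1
Rows:
  Row 0: "pm"
  Row 1: "khf"
  Row 2: "b"
First row length: 2

2


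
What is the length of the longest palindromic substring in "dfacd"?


Input: "dfacd"
Checking substrings for palindromes:
  No multi-char palindromic substrings found
Longest palindromic substring: "d" with length 1

1


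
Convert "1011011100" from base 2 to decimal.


Input: "1011011100" in base 2
Positional expansion:
  Digit '1' (value 1) x 2^9 = 512
  Digit '0' (value 0) x 2^8 = 0
  Digit '1' (value 1) x 2^7 = 128
  Digit '1' (value 1) x 2^6 = 64
  Digit '0' (value 0) x 2^5 = 0
  Digit '1' (value 1) x 2^4 = 16
  Digit '1' (value 1) x 2^3 = 8
  Digit '1' (value 1) x 2^2 = 4
  Digit '0' (value 0) x 2^1 = 0
  Digit '0' (value 0) x 2^0 = 0
Sum = 732

732


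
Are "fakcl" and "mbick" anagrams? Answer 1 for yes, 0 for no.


Strings: "fakcl", "mbick"
Sorted first:  acfkl
Sorted second: bcikm
Differ at position 0: 'a' vs 'b' => not anagrams

0


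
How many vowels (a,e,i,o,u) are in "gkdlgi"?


Input: gkdlgi
Checking each character:
  'g' at position 0: consonant
  'k' at position 1: consonant
  'd' at position 2: consonant
  'l' at position 3: consonant
  'g' at position 4: consonant
  'i' at position 5: vowel (running total: 1)
Total vowels: 1

1


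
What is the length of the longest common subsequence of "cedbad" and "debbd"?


LCS of "cedbad" and "debbd"
DP table:
           d    e    b    b    d
      0    0    0    0    0    0
  c   0    0    0    0    0    0
  e   0    0    1    1    1    1
  d   0    1    1    1    1    2
  b   0    1    1    2    2    2
  a   0    1    1    2    2    2
  d   0    1    1    2    2    3
LCS length = dp[6][5] = 3

3


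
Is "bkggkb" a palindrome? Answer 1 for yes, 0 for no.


Input: bkggkb
Reversed: bkggkb
  Compare pos 0 ('b') with pos 5 ('b'): match
  Compare pos 1 ('k') with pos 4 ('k'): match
  Compare pos 2 ('g') with pos 3 ('g'): match
Result: palindrome

1


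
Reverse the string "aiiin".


Input: aiiin
Reading characters right to left:
  Position 4: 'n'
  Position 3: 'i'
  Position 2: 'i'
  Position 1: 'i'
  Position 0: 'a'
Reversed: niiia

niiia


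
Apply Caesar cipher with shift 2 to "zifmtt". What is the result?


Caesar cipher: shift "zifmtt" by 2
  'z' (pos 25) + 2 = pos 1 = 'b'
  'i' (pos 8) + 2 = pos 10 = 'k'
  'f' (pos 5) + 2 = pos 7 = 'h'
  'm' (pos 12) + 2 = pos 14 = 'o'
  't' (pos 19) + 2 = pos 21 = 'v'
  't' (pos 19) + 2 = pos 21 = 'v'
Result: bkhovv

bkhovv


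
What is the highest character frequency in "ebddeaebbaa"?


Input: ebddeaebbaa
Character counts:
  'a': 3
  'b': 3
  'd': 2
  'e': 3
Maximum frequency: 3

3


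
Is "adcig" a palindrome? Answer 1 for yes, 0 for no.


Input: adcig
Reversed: gicda
  Compare pos 0 ('a') with pos 4 ('g'): MISMATCH
  Compare pos 1 ('d') with pos 3 ('i'): MISMATCH
Result: not a palindrome

0


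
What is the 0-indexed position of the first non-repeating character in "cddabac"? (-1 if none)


Input: cddabac
Character frequencies:
  'a': 2
  'b': 1
  'c': 2
  'd': 2
Scanning left to right for freq == 1:
  Position 0 ('c'): freq=2, skip
  Position 1 ('d'): freq=2, skip
  Position 2 ('d'): freq=2, skip
  Position 3 ('a'): freq=2, skip
  Position 4 ('b'): unique! => answer = 4

4


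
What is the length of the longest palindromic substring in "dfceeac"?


Input: "dfceeac"
Checking substrings for palindromes:
  [3:5] "ee" (len 2) => palindrome
Longest palindromic substring: "ee" with length 2

2


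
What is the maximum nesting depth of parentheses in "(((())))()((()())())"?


Input: "(((())))()((()())())"
Tracking depth:
  Position 0 '(': depth becomes 1
  Position 1 '(': depth becomes 2
  Position 2 '(': depth becomes 3
  Position 3 '(': depth becomes 4
  Position 4 ')': depth becomes 3
  Position 5 ')': depth becomes 2
  Position 6 ')': depth becomes 1
  Position 7 ')': depth becomes 0
  Position 8 '(': depth becomes 1
  Position 9 ')': depth becomes 0
  Position 10 '(': depth becomes 1
  Position 11 '(': depth becomes 2
  Position 12 '(': depth becomes 3
  Position 13 ')': depth becomes 2
  Position 14 '(': depth becomes 3
  Position 15 ')': depth becomes 2
  Position 16 ')': depth becomes 1
  Position 17 '(': depth becomes 2
  Position 18 ')': depth becomes 1
  Position 19 ')': depth becomes 0
Maximum depth reached: 4

4


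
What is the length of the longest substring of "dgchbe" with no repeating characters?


Input: "dgchbe"
Sliding window (track last position of each char):
  Position 0 ('d'): window [0,0] length 1 -- new best
  Position 1 ('g'): window [0,1] length 2 -- new best
  Position 2 ('c'): window [0,2] length 3 -- new best
  Position 3 ('h'): window [0,3] length 4 -- new best
  Position 4 ('b'): window [0,4] length 5 -- new best
  Position 5 ('e'): window [0,5] length 6 -- new best
Longest substring with no repeats: "dgchbe" with length 6

6
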